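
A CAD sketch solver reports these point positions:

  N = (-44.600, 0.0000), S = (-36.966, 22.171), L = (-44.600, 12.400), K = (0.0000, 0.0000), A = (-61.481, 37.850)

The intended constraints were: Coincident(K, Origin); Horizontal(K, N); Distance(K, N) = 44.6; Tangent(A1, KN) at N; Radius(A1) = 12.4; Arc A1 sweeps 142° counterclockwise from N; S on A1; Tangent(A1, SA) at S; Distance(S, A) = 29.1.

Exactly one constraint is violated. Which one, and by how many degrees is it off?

Tangent(A1, SA) at S — off by 5.40°.

K = (0.00, 0.00) ✓; K.y = 0.00, N.y = 0.00 ✓; |KN| = 44.60 ✓; ∠(LN, NK) = 90.00° ✓; |LN| = 12.40 ✓; bearing(L→S) − bearing(L→N) = 142.0° ✓; |LS| = 12.40 ✓; ∠(LS, SA) = 84.60° ✗; |SA| = 29.10 ✓.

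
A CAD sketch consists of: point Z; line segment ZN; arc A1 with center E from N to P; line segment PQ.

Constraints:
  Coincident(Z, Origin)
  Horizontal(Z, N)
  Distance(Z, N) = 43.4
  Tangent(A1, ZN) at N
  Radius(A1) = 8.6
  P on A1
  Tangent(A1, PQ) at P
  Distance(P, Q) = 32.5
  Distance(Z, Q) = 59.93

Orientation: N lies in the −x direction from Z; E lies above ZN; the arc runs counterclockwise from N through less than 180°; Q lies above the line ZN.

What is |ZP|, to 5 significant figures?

36.598

Checks: |EP| = 8.600 ✓; ∠(EP, PQ) = 90.00° ✓; |PQ| = 32.50 ✓; |ZQ| = 59.93 ✓.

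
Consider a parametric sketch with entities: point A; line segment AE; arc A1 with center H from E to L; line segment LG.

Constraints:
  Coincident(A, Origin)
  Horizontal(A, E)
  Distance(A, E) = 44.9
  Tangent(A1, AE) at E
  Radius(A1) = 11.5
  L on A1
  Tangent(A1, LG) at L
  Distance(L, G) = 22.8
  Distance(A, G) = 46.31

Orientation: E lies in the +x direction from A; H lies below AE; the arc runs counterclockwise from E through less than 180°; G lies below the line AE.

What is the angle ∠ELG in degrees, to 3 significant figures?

137°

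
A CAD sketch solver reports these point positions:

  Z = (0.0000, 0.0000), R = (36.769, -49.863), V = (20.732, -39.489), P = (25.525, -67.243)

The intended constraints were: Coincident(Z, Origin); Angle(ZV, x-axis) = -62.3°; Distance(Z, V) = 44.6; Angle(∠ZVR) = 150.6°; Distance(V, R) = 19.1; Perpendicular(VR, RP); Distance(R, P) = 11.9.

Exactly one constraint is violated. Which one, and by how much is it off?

Distance(R, P) = 11.9 — off by 8.80.

Z = (0.00, 0.00) ✓; ZV at -62.30° ✓; |ZV| = 44.60 ✓; ∠ZVR = 150.6° ✓; |VR| = 19.10 ✓; ∠(VR, RP) = 90.00° ✓; |RP| = 20.70 ✗.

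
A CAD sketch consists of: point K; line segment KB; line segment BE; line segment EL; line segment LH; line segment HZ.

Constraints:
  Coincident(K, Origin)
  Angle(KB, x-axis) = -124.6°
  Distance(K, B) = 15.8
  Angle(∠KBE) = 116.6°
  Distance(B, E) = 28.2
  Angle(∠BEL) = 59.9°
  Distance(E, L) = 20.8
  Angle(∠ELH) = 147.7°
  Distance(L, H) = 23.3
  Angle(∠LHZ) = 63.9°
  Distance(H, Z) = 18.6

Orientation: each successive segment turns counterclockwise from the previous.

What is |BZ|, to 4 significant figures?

10.74

∠ELH = 147.7° gives LH at 91.20° from the x-axis; with |LH| = 23.3, H = (14.87, 3.388). ∠LHZ = 63.9° gives HZ at -152.7° from the x-axis; with |HZ| = 18.6, Z = (-1.659, -5.143). Then |BZ| = |Z − B| = 10.74.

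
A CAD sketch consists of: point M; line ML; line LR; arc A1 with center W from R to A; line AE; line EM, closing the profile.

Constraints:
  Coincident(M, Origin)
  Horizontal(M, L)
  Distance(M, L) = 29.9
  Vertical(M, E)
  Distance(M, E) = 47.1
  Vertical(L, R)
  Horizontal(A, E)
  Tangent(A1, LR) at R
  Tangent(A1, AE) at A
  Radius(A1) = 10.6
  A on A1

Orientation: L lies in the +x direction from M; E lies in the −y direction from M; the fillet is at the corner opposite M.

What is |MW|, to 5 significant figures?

41.288

M is at the origin; M and L share the same y with |ML| = 29.9 and L on the +x side, so L = (29.900, 0.0000). ME is vertical with |ME| = 47.1 and E on the −y side, so E = (0.0000, -47.100). The virtual corner opposite M is at (29.900, -47.100). Since A1 is tangent to LR there, WR ⟂ LR and A1 meets AE tangentially, so WA is at right angles to AE, with radius 10.6, so the center W sits 10.6 in from both sides at W = (19.300, -36.500). Then |MW| = |W − M| = 41.288.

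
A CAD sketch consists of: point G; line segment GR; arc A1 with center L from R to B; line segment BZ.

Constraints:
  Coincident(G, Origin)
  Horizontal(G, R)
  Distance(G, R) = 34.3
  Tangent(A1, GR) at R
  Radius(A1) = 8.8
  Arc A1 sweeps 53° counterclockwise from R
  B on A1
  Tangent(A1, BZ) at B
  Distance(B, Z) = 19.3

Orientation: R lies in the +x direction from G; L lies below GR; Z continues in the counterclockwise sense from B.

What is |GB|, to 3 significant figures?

27.5

G is at the origin; G and R share the same y with |GR| = 34.3 and R on the +x side, so R = (34.3, 0.00). A1 meets GR tangentially, so LR is at right angles to GR, so L = R + (0, -8.8) = (34.3, -8.80). On A1, R sits at bearing 90° from L; a 53° counterclockwise sweep puts B at bearing 143°, so B = L + 8.8·(cos 143°, sin 143°) = (27.3, -3.50). Then |GB| = |B − G| = 27.5.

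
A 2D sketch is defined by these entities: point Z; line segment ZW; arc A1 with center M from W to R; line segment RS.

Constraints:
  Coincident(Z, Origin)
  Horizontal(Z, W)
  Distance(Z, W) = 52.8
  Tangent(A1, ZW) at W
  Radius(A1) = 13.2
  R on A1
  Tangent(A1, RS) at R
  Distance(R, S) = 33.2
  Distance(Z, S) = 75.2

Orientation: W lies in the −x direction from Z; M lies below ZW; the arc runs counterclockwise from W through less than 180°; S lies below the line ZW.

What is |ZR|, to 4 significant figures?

67.62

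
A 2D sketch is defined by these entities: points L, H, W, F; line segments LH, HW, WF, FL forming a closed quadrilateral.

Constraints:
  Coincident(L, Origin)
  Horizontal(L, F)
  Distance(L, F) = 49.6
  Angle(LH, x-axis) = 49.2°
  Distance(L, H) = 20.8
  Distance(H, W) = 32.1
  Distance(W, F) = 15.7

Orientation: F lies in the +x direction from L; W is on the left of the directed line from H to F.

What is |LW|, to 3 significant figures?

48.2

L is at the origin; LF is horizontal with |LF| = 49.6 and F in +x, so F = (49.6, 0). LH runs at 49.2° with |LH| = 20.8, so H = (13.6, 15.7). W is determined by |HW| = 32.1 and |WF| = 15.7 together: it lies at the intersection of circle(H, 32.1) and circle(F, 15.7). With |HF| = 39.3, the foot of the radical line on HF is 29.6 from H and the perpendicular offset is √(32.1² − 29.6²) = 12.4. Taking the left-of-HF solution: W = (45.7, 15.2).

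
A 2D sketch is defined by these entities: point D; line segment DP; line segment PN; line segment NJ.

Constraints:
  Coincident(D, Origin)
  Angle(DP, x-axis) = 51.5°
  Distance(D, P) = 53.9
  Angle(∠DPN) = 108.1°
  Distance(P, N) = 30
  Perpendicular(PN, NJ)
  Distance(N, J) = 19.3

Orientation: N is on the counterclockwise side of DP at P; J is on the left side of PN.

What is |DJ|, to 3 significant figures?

56.6

D is at the origin; DP runs at 51.5° with length 53.9, so P = 53.9·(cos 51.5°, sin 51.5°) = (33.6, 42.2). ∠DPN = 108.1°, so PN runs at 51.5° + (180° − 108.1°) = 123° from the x-axis; with |PN| = 30.0, N = P + 30.0·(cos 123°, sin 123°) = (17.0, 67.2). The perpendicularity gives NJ at right angles to PN; with |NJ| = 19.3 on the left of PN, J = N + 19.3·(-0.835, -0.550) = (0.927, 56.6). Then |DJ| = |J − D| = 56.6.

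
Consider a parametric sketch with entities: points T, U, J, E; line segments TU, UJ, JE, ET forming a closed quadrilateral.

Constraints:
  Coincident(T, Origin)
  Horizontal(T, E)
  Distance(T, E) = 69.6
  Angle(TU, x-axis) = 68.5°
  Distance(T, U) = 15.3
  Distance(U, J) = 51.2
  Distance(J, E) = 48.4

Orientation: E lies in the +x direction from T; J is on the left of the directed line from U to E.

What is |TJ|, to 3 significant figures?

64.5

Checks: |UJ| = 51.20 ✓; |JE| = 48.40 ✓.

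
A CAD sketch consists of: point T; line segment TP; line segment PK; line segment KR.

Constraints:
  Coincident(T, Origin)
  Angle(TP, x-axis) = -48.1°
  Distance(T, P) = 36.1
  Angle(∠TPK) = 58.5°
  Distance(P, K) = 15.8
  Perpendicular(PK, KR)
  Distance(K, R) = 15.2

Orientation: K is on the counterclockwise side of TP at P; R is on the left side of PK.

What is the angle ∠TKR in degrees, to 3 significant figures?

5.68°

∠TPK = 58.5°, so PK runs at -48.1° + (180° − 58.5°) = 73.4° from the x-axis; with |PK| = 15.8, K = P + 15.8·(cos 73.4°, sin 73.4°) = (28.6, -11.7). The perpendicularity gives KR at right angles to PK; with |KR| = 15.2 on the left of PK, R = K + 15.2·(-0.958, 0.286) = (14.1, -7.39). Then cos ∠TKR = KT·KR / (|KT||KR|), giving 5.68°.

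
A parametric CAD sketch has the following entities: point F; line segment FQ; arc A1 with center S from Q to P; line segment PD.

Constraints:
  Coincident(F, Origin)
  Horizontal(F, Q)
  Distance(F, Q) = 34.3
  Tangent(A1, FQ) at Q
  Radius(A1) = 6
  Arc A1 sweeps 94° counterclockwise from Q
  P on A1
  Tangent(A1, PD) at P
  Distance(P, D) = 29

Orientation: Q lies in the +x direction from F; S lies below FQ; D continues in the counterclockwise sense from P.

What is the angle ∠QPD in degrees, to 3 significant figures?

133°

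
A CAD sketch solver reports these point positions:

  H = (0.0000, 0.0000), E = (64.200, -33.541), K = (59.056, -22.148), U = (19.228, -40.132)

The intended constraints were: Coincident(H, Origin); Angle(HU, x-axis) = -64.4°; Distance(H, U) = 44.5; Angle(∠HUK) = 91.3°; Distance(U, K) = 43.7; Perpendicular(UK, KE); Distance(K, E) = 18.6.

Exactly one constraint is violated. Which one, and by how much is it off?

Distance(K, E) = 18.6 — off by 6.10.

H = (0.00, 0.00) ✓; HU at -64.40° ✓; |HU| = 44.50 ✓; ∠HUK = 91.30° ✓; |UK| = 43.70 ✓; ∠(UK, KE) = 90.00° ✓; |KE| = 12.50 ✗.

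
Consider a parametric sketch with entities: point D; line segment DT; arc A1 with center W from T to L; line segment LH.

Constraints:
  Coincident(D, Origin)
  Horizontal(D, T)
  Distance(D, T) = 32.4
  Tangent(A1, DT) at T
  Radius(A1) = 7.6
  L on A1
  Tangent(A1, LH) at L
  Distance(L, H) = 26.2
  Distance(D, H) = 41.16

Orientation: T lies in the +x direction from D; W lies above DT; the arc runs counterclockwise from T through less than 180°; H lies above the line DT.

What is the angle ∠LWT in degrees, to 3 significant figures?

124°

Checks: D.y = 0.00, T.y = 0.00 ✓; |WL| = 7.600 ✓; ∠(WL, LH) = 90.00° ✓; |LH| = 26.20 ✓; |DH| = 41.16 ✓.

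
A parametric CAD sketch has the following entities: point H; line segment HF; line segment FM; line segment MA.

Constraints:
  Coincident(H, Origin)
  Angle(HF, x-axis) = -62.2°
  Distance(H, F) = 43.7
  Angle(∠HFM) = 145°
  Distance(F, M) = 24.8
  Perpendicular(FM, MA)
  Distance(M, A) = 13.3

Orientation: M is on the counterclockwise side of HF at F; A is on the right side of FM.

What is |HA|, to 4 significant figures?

71.72

H is at the origin; HF runs at -62.2° with length 43.7, so F = 43.7·(cos -62.2°, sin -62.2°) = (20.38, -38.66). ∠HFM = 145.0°, so FM runs at -62.2° + (180° − 145.0°) = -27.20° from the x-axis; with |FM| = 24.8, M = F + 24.8·(cos -27.20°, sin -27.20°) = (42.44, -49.99). The perpendicularity gives MA at right angles to FM; with |MA| = 13.3 on the right of FM, A = M + 13.3·(-0.4571, -0.8894) = (36.36, -61.82). Then |HA| = |A − H| = 71.72.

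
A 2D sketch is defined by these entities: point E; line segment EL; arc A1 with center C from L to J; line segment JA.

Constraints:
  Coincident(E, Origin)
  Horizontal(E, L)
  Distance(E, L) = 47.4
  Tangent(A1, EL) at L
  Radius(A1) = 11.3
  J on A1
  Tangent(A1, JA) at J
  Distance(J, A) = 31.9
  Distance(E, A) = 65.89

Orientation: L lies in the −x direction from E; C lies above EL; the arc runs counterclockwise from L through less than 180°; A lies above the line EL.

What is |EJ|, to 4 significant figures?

39.86

E is at the origin; E and L share the same y with |EL| = 47.4 and L on the −x side, so L = (-47.40, 0.000). Tangency of A1 to EL means the radius CL is perpendicular to EL, so C = L + (0, 11.3) = (-47.40, 11.30). Since CJ ⟂ JA (tangency), |CA| = √(11.3² + 31.9²) = 33.84 regardless of where J sits on A1. So A lies on both circle(E, 65.89) and circle(C, 33.84); the above-EL intersection is A = (-48.00, 45.14). J is the foot of the tangent from A: J = (-36.82, 15.26).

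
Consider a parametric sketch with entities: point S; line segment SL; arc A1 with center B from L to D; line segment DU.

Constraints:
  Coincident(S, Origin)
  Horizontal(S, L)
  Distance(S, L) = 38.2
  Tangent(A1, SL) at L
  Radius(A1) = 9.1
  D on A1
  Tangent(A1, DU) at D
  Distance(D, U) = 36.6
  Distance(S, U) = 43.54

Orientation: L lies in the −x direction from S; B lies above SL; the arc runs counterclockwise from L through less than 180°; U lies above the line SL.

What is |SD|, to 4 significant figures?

30.26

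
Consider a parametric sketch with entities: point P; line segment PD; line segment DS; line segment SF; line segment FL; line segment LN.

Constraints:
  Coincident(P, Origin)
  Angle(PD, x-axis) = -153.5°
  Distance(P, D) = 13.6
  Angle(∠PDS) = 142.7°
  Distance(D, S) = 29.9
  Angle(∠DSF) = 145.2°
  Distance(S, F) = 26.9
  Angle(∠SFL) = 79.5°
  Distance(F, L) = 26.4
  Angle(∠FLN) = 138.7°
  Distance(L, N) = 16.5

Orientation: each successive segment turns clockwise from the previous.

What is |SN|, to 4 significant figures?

37.29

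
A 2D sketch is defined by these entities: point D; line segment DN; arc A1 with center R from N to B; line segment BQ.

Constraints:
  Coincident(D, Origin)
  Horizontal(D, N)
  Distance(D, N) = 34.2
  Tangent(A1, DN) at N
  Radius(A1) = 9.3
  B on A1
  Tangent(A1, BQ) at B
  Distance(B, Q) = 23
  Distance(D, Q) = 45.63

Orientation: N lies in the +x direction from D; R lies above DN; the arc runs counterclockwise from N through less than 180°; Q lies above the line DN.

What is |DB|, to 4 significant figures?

44.49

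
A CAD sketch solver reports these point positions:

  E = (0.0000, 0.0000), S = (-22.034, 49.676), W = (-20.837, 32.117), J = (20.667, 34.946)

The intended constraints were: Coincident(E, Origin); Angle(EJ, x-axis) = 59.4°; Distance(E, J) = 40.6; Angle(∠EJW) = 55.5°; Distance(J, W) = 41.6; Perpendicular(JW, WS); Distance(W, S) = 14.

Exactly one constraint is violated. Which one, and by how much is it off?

Distance(W, S) = 14 — off by 3.60.

E = (0.00, 0.00) ✓; EJ at 59.40° ✓; |EJ| = 40.60 ✓; ∠EJW = 55.50° ✓; |JW| = 41.60 ✓; ∠(JW, WS) = 90.00° ✓; |WS| = 17.60 ✗.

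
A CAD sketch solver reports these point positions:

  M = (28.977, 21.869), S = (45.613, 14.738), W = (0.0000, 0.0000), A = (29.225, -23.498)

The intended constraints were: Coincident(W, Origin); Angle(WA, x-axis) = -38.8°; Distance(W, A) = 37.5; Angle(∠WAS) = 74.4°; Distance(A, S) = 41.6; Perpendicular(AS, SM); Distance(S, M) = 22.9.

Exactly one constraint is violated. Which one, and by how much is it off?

Distance(S, M) = 22.9 — off by 4.80.

W = (0.00, 0.00) ✓; WA at -38.80° ✓; |WA| = 37.50 ✓; ∠WAS = 74.40° ✓; |AS| = 41.60 ✓; ∠(AS, SM) = 90.00° ✓; |SM| = 18.10 ✗.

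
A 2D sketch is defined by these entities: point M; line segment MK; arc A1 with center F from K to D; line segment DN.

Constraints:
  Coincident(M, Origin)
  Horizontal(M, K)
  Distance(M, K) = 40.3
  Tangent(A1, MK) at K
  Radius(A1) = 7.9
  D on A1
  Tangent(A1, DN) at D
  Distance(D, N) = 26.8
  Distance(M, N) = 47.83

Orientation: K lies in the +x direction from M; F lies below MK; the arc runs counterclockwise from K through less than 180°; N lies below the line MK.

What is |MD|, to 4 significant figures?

33.38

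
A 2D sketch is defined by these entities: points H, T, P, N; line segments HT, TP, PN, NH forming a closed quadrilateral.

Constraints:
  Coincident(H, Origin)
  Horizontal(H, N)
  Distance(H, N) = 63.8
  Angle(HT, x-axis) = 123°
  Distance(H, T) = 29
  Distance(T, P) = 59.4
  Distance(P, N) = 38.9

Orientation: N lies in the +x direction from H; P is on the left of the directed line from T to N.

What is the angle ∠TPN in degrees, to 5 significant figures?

114.08°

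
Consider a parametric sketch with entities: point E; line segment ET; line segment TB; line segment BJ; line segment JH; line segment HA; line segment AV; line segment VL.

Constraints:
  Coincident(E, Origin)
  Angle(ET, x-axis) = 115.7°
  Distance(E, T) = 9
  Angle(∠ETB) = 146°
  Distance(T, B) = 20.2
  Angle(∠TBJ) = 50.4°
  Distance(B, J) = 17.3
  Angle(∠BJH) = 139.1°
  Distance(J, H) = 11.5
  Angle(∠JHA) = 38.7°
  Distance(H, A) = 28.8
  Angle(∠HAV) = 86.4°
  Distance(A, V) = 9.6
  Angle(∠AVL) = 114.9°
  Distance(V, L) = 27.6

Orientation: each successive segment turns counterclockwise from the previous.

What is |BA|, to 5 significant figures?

7.0022

E is at the origin; ET runs at 115.7° with length 9.0, so T = (-3.9029, 8.1097). ∠ETB = 146.0° gives TB at 149.70° from the x-axis; with |TB| = 20.2, B = (-21.344, 18.301). ∠TBJ = 50.4° gives BJ at -80.700° from the x-axis; with |BJ| = 17.3, J = (-18.548, 1.2285). ∠BJH = 139.1° gives JH at -39.800° from the x-axis; with |JH| = 11.5, H = (-9.7125, -6.1327). ∠JHA = 38.7° gives HA at 101.50° from the x-axis; with |HA| = 28.8, A = (-15.454, 22.089). Then |BA| = |A − B| = 7.0022.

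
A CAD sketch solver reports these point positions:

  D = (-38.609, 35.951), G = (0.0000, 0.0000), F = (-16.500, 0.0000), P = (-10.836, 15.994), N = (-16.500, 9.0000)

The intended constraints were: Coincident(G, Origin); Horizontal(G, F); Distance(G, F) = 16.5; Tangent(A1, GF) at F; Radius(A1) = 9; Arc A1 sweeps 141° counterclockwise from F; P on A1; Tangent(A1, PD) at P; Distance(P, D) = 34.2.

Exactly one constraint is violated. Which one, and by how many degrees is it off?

Tangent(A1, PD) at P — off by 3.30°.

G = (0.00, 0.00) ✓; G.y = 0.00, F.y = 0.00 ✓; |GF| = 16.50 ✓; ∠(NF, FG) = 90.00° ✓; |NF| = 9.000 ✓; bearing(N→P) − bearing(N→F) = 141.0° ✓; |NP| = 9.000 ✓; ∠(NP, PD) = 86.70° ✗; |PD| = 34.20 ✓.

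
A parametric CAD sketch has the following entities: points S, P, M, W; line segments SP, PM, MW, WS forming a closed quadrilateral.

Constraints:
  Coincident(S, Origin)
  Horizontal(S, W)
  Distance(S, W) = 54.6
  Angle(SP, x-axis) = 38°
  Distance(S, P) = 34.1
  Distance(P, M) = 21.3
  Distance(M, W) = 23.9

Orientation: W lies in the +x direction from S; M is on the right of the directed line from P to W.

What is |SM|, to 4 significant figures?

30.70

S is at the origin; SW is horizontal with |SW| = 54.6 and W in +x, so W = (54.6, 0). SP runs at 38.0° with |SP| = 34.1, so P = (26.87, 20.99). M is determined by |PM| = 21.3 and |MW| = 23.9 together: it lies at the intersection of circle(P, 21.3) and circle(W, 23.9). With |PW| = 34.78, the foot of the radical line on PW is 15.70 from P and the perpendicular offset is √(21.3² − 15.70²) = 14.39. Taking the right-of-PW solution: M = (30.70, 0.04102).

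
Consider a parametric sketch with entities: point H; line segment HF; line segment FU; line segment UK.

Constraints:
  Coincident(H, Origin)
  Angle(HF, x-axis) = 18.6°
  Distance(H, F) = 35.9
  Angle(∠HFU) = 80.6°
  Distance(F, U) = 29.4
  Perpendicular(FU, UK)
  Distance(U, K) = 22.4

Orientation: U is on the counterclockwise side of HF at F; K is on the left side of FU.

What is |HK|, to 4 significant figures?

26.90

H is at the origin; HF runs at 18.6° with length 35.9, so F = 35.9·(cos 18.6°, sin 18.6°) = (34.02, 11.45). ∠HFU = 80.6°, so FU runs at 18.6° + (180° − 80.6°) = 118.0° from the x-axis; with |FU| = 29.4, U = F + 29.4·(cos 118.0°, sin 118.0°) = (20.22, 37.41). The perpendicularity gives UK at right angles to FU; with |UK| = 22.4 on the left of FU, K = U + 22.4·(-0.8829, -0.4695) = (0.4444, 26.89). Then |HK| = |K − H| = 26.90.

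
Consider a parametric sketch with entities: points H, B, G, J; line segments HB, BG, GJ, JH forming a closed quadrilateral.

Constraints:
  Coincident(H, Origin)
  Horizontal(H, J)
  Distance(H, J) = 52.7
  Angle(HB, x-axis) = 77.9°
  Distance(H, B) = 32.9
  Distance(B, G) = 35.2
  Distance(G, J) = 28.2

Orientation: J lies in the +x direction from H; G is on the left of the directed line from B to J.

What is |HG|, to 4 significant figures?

48.94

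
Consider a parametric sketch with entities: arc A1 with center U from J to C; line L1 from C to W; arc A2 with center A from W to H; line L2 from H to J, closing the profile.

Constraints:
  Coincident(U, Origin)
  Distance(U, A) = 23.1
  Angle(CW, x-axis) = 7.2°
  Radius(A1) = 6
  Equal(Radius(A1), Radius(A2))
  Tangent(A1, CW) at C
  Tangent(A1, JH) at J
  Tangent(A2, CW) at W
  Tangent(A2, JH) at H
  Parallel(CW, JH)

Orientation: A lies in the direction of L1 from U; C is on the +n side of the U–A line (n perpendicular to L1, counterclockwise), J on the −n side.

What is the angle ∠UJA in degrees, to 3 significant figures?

75.4°

U is at the origin and A lies 23.1 along u from U, so A = 23.1·u = (22.9, 2.90). Tangency of A1 to both parallel lines with radius 6.0 puts C and J at U ± 6.0·n: C = (-0.752, 5.95), J = (0.752, -5.95). Then cos ∠UJA = JU·JA / (|JU||JA|), giving 75.4°.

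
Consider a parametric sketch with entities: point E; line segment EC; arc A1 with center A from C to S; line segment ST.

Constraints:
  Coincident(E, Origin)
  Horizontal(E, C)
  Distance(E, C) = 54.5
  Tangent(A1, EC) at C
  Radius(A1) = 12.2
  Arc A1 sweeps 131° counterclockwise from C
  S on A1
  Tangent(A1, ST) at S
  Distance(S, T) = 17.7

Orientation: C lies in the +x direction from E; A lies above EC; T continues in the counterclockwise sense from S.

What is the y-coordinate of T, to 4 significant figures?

33.56

On A1, C sits at bearing -90° from A; a 131° counterclockwise sweep puts S at bearing 41°, so S = A + 12.2·(cos 41°, sin 41°) = (63.71, 20.20). A1 meets ST tangentially, so AS is at right angles to ST, so ST runs along (−sin 41°, cos 41°); with |ST| = 17.7, T = (52.10, 33.56). So T.y = 33.56.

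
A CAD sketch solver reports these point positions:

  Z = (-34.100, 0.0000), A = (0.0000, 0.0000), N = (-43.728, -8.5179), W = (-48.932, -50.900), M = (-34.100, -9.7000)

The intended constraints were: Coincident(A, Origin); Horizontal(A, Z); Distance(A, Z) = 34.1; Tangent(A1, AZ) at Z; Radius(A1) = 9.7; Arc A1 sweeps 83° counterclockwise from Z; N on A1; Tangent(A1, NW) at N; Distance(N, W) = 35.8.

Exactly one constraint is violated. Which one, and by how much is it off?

Distance(N, W) = 35.8 — off by 6.90.

A = (0.00, 0.00) ✓; A.y = 0.00, Z.y = 0.00 ✓; |AZ| = 34.10 ✓; ∠(MZ, ZA) = 90.00° ✓; |MZ| = 9.700 ✓; bearing(M→N) − bearing(M→Z) = 83.00° ✓; |MN| = 9.700 ✓; ∠(MN, NW) = 90.00° ✓; |NW| = 42.70 ✗.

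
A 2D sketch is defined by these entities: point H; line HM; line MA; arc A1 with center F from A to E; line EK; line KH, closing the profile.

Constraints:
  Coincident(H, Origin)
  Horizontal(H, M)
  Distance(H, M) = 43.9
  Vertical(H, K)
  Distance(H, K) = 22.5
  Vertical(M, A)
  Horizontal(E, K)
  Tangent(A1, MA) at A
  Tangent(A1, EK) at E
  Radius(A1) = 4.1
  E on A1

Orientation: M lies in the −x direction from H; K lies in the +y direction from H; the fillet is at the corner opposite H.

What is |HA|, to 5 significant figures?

47.600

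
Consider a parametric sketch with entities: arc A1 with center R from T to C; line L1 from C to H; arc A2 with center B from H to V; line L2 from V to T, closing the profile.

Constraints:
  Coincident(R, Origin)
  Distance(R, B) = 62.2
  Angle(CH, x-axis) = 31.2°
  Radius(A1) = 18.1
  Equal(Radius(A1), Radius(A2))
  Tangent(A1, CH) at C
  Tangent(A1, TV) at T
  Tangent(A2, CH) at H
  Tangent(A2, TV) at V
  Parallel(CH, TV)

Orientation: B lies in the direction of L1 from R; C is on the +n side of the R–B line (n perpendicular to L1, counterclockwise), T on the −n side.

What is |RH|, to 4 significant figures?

64.78

The slot axis is L1's direction at 31.2°, so u = (cos 31.2°, sin 31.2°) = (0.8554, 0.5180) and n = (−sin 31.2°, cos 31.2°) = (-0.5180, 0.8554). R is at the origin and B lies 62.2 along u from R, so B = 62.2·u = (53.20, 32.22). Tangency of A1 to both parallel lines with radius 18.1 puts C and T at R ± 18.1·n: C = (-9.376, 15.48), T = (9.376, -15.48). Equal radii place H and V the same way about B: H = B + 18.1·n = (43.83, 47.70), V = B − 18.1·n = (62.58, 16.74). Then |RH| = |H − R| = 64.78.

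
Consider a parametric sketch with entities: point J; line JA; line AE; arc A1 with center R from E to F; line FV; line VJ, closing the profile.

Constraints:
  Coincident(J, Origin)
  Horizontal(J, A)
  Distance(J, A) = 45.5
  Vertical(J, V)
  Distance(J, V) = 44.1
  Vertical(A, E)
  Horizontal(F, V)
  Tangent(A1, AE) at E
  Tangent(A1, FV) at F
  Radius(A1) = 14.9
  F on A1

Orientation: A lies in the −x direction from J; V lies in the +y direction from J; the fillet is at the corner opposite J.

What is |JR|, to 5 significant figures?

42.297

J and V share the same x with |JV| = 44.1 and V on the +y side, so V = (0.0000, 44.100). The virtual corner opposite J is at (-45.500, 44.100). Since A1 is tangent to AE there, RE ⟂ AE and since A1 is tangent to FV there, RF ⟂ FV, with radius 14.9, so the center R sits 14.9 in from both sides at R = (-30.600, 29.200). Then |JR| = |R − J| = 42.297.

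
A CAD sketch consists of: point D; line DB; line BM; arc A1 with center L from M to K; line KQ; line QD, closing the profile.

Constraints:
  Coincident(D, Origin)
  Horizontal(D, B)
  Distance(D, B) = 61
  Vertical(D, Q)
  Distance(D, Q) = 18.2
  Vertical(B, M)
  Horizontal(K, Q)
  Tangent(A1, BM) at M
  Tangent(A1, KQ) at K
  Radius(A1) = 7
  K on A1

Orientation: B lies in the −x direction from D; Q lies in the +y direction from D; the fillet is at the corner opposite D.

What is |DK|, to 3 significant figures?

57.0

The virtual corner opposite D is at (-61.0, 18.2). A1 meets BM tangentially, so LM is at right angles to BM and A1 meets KQ tangentially, so LK is at right angles to KQ, with radius 7.0, so the center L sits 7.0 in from both sides at L = (-54.0, 11.2). That places the tangent points at M = (-61.0, 11.2) on BM and K = (-54.0, 18.2) on KQ. Then |DK| = |K − D| = 57.0.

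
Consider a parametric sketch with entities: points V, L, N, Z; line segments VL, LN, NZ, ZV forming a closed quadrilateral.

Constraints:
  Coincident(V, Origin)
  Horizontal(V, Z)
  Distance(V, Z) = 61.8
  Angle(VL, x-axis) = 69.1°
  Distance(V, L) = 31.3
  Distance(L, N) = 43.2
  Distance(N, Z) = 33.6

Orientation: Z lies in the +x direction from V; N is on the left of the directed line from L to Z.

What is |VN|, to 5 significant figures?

63.339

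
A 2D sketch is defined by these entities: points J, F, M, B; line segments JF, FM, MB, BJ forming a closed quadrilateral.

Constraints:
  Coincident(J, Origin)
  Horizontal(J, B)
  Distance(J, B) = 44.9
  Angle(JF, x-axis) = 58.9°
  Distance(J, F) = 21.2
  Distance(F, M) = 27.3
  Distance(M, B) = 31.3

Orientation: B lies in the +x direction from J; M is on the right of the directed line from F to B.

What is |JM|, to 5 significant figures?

17.320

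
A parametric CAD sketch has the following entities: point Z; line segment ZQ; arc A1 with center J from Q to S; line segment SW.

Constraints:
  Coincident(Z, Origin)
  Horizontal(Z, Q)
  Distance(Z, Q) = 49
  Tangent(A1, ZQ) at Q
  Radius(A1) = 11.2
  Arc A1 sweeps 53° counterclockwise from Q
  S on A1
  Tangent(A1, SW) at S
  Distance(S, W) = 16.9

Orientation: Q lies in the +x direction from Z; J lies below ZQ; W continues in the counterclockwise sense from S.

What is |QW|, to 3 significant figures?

26.2

Z is at the origin; Z and Q share the same y with |ZQ| = 49.0 and Q on the +x side, so Q = (49.0, 0.00). A1 meets ZQ tangentially, so JQ is at right angles to ZQ, so J = Q + (0, -11.2) = (49.0, -11.2). On A1, Q sits at bearing 90° from J; a 53° counterclockwise sweep puts S at bearing 143°, so S = J + 11.2·(cos 143°, sin 143°) = (40.1, -4.46). The tangent condition forces JS to be normal to SW, so SW runs along (−sin 143°, cos 143°); with |SW| = 16.9, W = (29.9, -18.0). Then |QW| = |W − Q| = 26.2.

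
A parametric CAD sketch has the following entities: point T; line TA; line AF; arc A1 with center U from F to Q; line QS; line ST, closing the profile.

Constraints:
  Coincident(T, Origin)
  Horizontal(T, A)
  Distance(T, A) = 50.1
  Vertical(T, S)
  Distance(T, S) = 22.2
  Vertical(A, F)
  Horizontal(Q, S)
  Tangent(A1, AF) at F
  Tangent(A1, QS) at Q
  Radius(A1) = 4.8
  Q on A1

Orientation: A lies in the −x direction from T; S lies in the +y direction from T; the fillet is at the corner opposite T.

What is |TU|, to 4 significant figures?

48.53

TS is vertical with |TS| = 22.2 and S on the +y side, so S = (0.000, 22.20). The virtual corner opposite T is at (-50.10, 22.20). A1 meets AF tangentially, so UF is at right angles to AF and tangency of A1 to QS means the radius UQ is perpendicular to QS, with radius 4.8, so the center U sits 4.8 in from both sides at U = (-45.30, 17.40). Then |TU| = |U − T| = 48.53.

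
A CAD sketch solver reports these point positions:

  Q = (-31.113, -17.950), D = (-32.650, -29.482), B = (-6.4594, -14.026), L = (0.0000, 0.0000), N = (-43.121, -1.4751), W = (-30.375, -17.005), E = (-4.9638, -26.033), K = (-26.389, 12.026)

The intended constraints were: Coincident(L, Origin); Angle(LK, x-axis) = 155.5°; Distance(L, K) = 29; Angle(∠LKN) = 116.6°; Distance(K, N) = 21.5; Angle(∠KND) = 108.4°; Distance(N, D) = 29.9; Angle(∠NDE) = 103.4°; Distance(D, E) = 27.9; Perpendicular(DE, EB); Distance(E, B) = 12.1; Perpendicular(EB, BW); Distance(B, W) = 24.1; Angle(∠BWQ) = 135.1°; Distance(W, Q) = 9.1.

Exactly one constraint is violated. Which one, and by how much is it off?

Distance(W, Q) = 9.1 — off by 7.90.

L = (0.00, 0.00) ✓; LK at 155.5° ✓; |LK| = 29.00 ✓; ∠LKN = 116.6° ✓; |KN| = 21.50 ✓; ∠KND = 108.4° ✓; |ND| = 29.90 ✓; ∠NDE = 103.4° ✓; |DE| = 27.90 ✓; ∠(DE, EB) = 90.00° ✓; |EB| = 12.10 ✓; ∠(EB, BW) = 90.00° ✓; |BW| = 24.10 ✓; ∠BWQ = 135.1° ✓; |WQ| = 1.199 ✗.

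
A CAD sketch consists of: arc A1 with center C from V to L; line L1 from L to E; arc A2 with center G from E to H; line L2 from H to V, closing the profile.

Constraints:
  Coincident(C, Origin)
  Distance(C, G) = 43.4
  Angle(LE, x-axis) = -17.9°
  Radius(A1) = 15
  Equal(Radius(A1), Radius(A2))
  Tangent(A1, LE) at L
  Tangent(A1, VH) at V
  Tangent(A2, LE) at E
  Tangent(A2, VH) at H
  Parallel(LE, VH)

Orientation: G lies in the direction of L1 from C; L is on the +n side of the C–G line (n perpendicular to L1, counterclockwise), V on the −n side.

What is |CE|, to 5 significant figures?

45.919

The slot axis is L1's direction at -17.9°, so u = (cos -17.9°, sin -17.9°) = (0.95159, -0.30736) and n = (−sin -17.9°, cos -17.9°) = (0.30736, 0.95159). C is at the origin and G lies 43.4 along u from C, so G = 43.4·u = (41.299, -13.339). Tangency of A1 to both parallel lines with radius 15.0 puts L and V at C ± 15.0·n: L = (4.6103, 14.274), V = (-4.6103, -14.274). Equal radii place E and H the same way about G: E = G + 15.0·n = (45.910, 0.93464), H = G − 15.0·n = (36.689, -27.613). Then |CE| = |E − C| = 45.919.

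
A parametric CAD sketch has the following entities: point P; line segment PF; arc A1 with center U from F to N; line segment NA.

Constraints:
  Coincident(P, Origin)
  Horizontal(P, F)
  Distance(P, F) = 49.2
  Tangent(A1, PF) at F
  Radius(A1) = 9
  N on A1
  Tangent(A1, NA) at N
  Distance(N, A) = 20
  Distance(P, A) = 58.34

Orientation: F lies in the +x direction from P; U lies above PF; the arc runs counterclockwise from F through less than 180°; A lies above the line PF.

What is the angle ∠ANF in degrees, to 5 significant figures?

123.23°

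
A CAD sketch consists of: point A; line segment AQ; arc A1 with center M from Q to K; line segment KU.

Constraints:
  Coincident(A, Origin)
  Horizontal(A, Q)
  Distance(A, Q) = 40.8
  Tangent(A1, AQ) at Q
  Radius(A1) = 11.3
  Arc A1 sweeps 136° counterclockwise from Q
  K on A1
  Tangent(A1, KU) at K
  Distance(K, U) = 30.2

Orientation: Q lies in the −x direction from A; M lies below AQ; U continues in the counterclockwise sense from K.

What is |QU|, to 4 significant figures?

42.72

A is at the origin; AQ is horizontal with |AQ| = 40.8 and Q on the −x side, so Q = (-40.80, 0.000). The tangent condition forces MQ to be normal to AQ, so M = Q + (0, -11.3) = (-40.80, -11.30). On A1, Q sits at bearing 90° from M; a 136° counterclockwise sweep puts K at bearing 226°, so K = M + 11.3·(cos 226°, sin 226°) = (-48.65, -19.43). A1 meets KU tangentially, so MK is at right angles to KU, so KU runs along (−sin 226°, cos 226°); with |KU| = 30.2, U = (-26.93, -40.41). Then |QU| = |U − Q| = 42.72.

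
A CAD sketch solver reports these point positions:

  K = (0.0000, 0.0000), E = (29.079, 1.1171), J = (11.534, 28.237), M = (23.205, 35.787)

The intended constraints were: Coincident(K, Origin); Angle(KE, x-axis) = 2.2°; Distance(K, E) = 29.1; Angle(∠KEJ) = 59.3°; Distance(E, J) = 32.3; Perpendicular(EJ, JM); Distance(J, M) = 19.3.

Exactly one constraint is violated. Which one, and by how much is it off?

Distance(J, M) = 19.3 — off by 5.40.

K = (0.00, 0.00) ✓; KE at 2.200° ✓; |KE| = 29.10 ✓; ∠KEJ = 59.30° ✓; |EJ| = 32.30 ✓; ∠(EJ, JM) = 90.00° ✓; |JM| = 13.90 ✗.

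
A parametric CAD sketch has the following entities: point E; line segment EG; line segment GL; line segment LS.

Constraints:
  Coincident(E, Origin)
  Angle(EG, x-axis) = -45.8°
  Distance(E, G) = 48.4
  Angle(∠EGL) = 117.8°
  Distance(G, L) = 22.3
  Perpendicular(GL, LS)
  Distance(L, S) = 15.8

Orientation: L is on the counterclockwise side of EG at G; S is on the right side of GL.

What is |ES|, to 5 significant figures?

73.818

E is at the origin; EG runs at -45.8° with length 48.4, so G = 48.4·(cos -45.8°, sin -45.8°) = (33.743, -34.698). ∠EGL = 117.8°, so GL runs at -45.8° + (180° − 117.8°) = 16.400° from the x-axis; with |GL| = 22.3, L = G + 22.3·(cos 16.400°, sin 16.400°) = (55.135, -28.402). GL is perpendicular to LS; with |LS| = 15.8 on the right of GL, S = L + 15.8·(0.28234, -0.95931) = (59.596, -43.559). Then |ES| = |S − E| = 73.818.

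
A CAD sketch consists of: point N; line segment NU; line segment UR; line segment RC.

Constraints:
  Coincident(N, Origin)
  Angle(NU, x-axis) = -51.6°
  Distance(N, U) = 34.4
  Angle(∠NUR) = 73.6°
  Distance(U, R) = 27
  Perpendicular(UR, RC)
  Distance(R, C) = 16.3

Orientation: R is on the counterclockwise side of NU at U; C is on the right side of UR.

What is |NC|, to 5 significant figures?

52.244

∠NUR = 73.6°, so UR runs at -51.6° + (180° − 73.6°) = 54.800° from the x-axis; with |UR| = 27.0, R = U + 27.0·(cos 54.800°, sin 54.800°) = (36.931, -4.8961). The perpendicularity gives RC at right angles to UR; with |RC| = 16.3 on the right of UR, C = R + 16.3·(0.81714, -0.57643) = (50.251, -14.292). Then |NC| = |C − N| = 52.244.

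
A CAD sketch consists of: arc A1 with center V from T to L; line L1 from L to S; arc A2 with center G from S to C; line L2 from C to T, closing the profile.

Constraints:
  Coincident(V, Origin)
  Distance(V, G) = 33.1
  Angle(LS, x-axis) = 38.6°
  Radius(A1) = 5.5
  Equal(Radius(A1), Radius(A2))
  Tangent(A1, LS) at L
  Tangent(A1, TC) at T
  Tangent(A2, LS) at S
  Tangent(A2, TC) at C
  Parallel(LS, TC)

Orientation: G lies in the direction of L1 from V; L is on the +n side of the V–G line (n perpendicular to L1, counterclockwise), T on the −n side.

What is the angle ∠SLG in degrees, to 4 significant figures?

9.434°

The slot axis is L1's direction at 38.6°, so u = (cos 38.6°, sin 38.6°) = (0.7815, 0.6239) and n = (−sin 38.6°, cos 38.6°) = (-0.6239, 0.7815). V is at the origin and G lies 33.1 along u from V, so G = 33.1·u = (25.87, 20.65). Tangency of A1 to both parallel lines with radius 5.5 puts L and T at V ± 5.5·n: L = (-3.431, 4.298), T = (3.431, -4.298). Equal radii place S and C the same way about G: S = G + 5.5·n = (22.44, 24.95), C = G − 5.5·n = (29.30, 16.35). Then cos ∠SLG = LS·LG / (|LS||LG|), giving 9.434°.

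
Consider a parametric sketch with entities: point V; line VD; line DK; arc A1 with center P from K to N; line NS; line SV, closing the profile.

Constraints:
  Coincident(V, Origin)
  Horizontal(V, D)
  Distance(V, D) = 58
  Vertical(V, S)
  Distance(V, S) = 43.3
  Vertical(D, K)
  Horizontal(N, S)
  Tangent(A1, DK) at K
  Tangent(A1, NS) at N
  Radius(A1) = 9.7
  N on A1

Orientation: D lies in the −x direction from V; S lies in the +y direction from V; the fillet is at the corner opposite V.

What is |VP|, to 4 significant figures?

58.84

V and S share the same x with |VS| = 43.3 and S on the +y side, so S = (0.000, 43.30). The virtual corner opposite V is at (-58.00, 43.30). The tangent condition forces PK to be normal to DK and the tangent condition forces PN to be normal to NS, with radius 9.7, so the center P sits 9.7 in from both sides at P = (-48.30, 33.60). Then |VP| = |P − V| = 58.84.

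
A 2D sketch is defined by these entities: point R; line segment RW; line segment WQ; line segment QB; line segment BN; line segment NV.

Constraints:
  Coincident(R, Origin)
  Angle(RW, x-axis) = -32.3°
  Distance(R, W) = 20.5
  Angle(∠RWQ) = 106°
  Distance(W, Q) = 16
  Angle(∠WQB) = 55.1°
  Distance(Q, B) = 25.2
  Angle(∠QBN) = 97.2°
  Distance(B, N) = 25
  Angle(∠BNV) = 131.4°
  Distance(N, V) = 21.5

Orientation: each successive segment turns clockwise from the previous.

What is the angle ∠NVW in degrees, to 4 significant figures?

51.51°

R is at the origin; RW runs at -32.3° with length 20.5, so W = (17.33, -10.95). ∠RWQ = 106.0° gives WQ at -106.3° from the x-axis; with |WQ| = 16.0, Q = (12.84, -26.31). ∠WQB = 55.1° gives QB at 128.8° from the x-axis; with |QB| = 25.2, B = (-2.953, -6.672). ∠QBN = 97.2° gives BN at 46.00° from the x-axis; with |BN| = 25.0, N = (14.41, 11.31). ∠BNV = 131.4° gives NV at -2.600° from the x-axis; with |NV| = 21.5, V = (35.89, 10.34). Then cos ∠NVW = VN·VW / (|VN||VW|), giving 51.51°.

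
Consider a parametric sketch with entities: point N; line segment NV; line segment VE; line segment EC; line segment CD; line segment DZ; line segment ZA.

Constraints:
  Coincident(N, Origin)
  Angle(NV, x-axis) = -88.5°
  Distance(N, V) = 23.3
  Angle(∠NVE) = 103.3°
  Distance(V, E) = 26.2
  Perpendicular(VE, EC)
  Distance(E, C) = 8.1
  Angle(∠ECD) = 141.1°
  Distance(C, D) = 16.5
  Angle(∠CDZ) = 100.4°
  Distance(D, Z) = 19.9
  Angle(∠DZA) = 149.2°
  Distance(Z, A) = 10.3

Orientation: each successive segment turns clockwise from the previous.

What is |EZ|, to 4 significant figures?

30.11

∠ECD = 141.1° gives CD at 65.90° from the x-axis; with |CD| = 16.5, D = (-20.05, -7.092). ∠CDZ = 100.4° gives DZ at -13.70° from the x-axis; with |DZ| = 19.9, Z = (-0.7187, -11.80). Then |EZ| = |Z − E| = 30.11.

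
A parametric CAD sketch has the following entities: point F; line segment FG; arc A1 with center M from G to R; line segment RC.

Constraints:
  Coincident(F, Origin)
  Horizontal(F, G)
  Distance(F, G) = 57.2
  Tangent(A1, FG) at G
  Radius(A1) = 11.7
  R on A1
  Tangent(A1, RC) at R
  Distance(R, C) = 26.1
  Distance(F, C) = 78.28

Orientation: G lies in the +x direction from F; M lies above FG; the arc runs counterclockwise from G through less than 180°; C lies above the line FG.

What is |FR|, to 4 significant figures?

69.92

F is at the origin; FG is horizontal with |FG| = 57.2 and G on the +x side, so G = (57.20, 0.000). Tangency of A1 to FG means the radius MG is perpendicular to FG, so M = G + (0, 11.7) = (57.20, 11.70). Since MR ⟂ RC (tangency), |MC| = √(11.7² + 26.1²) = 28.60 regardless of where R sits on A1. So C lies on both circle(F, 78.28) and circle(M, 28.60); the above-FG intersection is C = (68.44, 38.00). R is the foot of the tangent from C: R = (68.90, 11.91).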